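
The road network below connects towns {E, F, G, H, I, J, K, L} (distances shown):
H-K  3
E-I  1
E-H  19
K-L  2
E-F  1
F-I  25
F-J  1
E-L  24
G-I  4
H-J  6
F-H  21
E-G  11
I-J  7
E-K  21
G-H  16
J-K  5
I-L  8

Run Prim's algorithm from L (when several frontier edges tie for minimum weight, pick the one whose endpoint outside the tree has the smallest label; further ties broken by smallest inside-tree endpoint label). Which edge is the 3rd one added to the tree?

Grow the tree from L using Prim:
Step 1: cheapest edge leaving the tree is K-L (2); add K.
Step 2: cheapest edge leaving the tree is H-K (3); add H.
Step 3: cheapest edge leaving the tree is J-K (5); add J.
Step 4: cheapest edge leaving the tree is F-J (1); add F.
Step 5: cheapest edge leaving the tree is E-F (1); add E.
Step 6: cheapest edge leaving the tree is E-I (1); add I.
Step 7: cheapest edge leaving the tree is G-I (4); add G.
The 3rd edge added is J-K.

J-K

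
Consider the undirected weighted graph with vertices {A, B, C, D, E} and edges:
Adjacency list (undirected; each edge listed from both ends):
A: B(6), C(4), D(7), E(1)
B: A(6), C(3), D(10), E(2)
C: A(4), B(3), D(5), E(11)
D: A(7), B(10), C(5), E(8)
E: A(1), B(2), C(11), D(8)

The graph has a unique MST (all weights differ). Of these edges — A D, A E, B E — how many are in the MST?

Kruskal's algorithm — process edges by increasing weight (ties by edge label):
A E (1): add — endpoints in different components.
B E (2): add — endpoints in different components.
B C (3): add — endpoints in different components.
A C (4): skip — A and C already connected.
C D (5): add — endpoints in different components.
MST edge set: {A E, B E, B C, C D}.
Of the listed edges, {A E, B E} are in the MST → 2.

2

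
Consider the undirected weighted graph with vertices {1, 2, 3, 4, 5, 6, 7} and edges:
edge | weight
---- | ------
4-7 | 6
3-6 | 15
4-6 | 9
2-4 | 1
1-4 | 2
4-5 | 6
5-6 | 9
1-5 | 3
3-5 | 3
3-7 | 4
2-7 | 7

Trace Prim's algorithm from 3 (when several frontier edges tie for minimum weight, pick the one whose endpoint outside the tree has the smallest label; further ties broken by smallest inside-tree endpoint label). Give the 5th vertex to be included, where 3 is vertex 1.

Prim, starting at 3.
Step 1: frontier [3-5 3, 3-7 4, 3-6 15] → take 3-5 (3); add 5.
Step 2: frontier [3-7 4, 3-6 15, 1-5 3, 4-5 6, 5-6 9] → take 1-5 (3); add 1.
Step 3: frontier [1-4 2, 3-7 4, 3-6 15, 4-5 6, 5-6 9] → take 1-4 (2); add 4.
Step 4: frontier [3-7 4, 3-6 15, 2-4 1, 4-7 6, 4-6 9, 5-6 9] → take 2-4 (1); add 2.
Step 5: frontier [2-7 7, 3-7 4, 3-6 15, 4-7 6, 4-6 9, 5-6 9] → take 3-7 (4); add 7.
Step 6: frontier [3-6 15, 4-6 9, 5-6 9] → take 4-6 (9); add 6.
Vertex order: 3, 5, 1, 4, 2, 7, 6. The 5th vertex is 2.

2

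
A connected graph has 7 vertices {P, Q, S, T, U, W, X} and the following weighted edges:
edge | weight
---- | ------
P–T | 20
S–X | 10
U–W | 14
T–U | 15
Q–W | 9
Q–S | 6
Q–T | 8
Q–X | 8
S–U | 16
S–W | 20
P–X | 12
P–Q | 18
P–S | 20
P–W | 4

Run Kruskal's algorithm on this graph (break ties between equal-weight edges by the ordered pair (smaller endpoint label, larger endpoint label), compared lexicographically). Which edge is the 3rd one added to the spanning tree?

Kruskal: consider edges lightest-first.
P–W (4): add. Components now {Q} {S} {X} {P,W} {T} {U}
Q–S (6): add. Components now {Q,S} {X} {P,W} {T} {U}
Q–T (8): add. Components now {Q,S,T} {X} {P,W} {U}
Q–X (8): add. Components now {Q,S,T,X} {P,W} {U}
Q–W (9): add. Components now {P,Q,S,T,W,X} {U}
S–X (10): skip — S and X already connected.
P–X (12): skip — X and P already connected.
U–W (14): add. Components now {P,Q,S,T,U,W,X}
The 3rd edge added is Q–T.

Q-T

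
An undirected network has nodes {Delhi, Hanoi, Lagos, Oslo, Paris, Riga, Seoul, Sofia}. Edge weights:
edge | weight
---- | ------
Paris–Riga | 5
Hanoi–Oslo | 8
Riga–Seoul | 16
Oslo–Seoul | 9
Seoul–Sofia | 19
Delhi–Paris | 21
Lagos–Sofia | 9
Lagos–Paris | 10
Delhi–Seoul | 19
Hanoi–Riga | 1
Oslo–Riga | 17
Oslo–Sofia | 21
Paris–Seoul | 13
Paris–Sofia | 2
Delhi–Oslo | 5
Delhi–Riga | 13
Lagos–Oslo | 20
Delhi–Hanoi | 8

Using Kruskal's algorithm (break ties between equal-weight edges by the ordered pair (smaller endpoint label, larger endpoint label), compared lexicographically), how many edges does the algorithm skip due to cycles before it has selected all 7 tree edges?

Kruskal: consider edges lightest-first.
Hanoi–Riga (1): add — endpoints in different components.
Paris–Sofia (2): add — endpoints in different components.
Delhi–Oslo (5): add — endpoints in different components.
Paris–Riga (5): add — endpoints in different components.
Delhi–Hanoi (8): add — endpoints in different components.
Hanoi–Oslo (8): skip — Oslo and Hanoi already connected.
Lagos–Sofia (9): add — endpoints in different components.
Oslo–Seoul (9): add — endpoints in different components.
Edges rejected before the tree was complete: 1.

1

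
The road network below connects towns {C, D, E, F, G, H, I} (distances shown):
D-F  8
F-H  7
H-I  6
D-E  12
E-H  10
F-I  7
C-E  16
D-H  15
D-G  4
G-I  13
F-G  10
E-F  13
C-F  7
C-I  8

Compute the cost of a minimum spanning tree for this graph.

Kruskal: consider edges lightest-first.
D-G (4): add. Components now {C} {D,G} {E} {F} {H} {I}
H-I (6): add. Components now {C} {D,G} {E} {F} {H,I}
C-F (7): add. Components now {C,F} {D,G} {E} {H,I}
F-H (7): add. Components now {C,F,H,I} {D,G} {E}
F-I (7): skip — F and I already connected.
C-I (8): skip — C and I already connected.
D-F (8): add. Components now {C,D,F,G,H,I} {E}
E-H (10): add. Components now {C,D,E,F,G,H,I}
MST edges: D-G, H-I, C-F, F-H, D-F, E-H; total weight 4+6+7+7+8+10 = 42.

42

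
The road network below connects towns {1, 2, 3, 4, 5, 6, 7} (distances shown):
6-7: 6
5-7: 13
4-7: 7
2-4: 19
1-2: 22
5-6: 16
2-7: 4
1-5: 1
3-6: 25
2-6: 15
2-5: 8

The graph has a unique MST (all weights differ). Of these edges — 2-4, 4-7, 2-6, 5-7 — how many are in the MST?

Kruskal's algorithm — process edges by increasing weight (ties by edge label):
1-5 (1): add. Components now {1,5} {2} {3} {4} {6} {7}
2-7 (4): add. Components now {1,5} {2,7} {3} {4} {6}
6-7 (6): add. Components now {1,5} {2,6,7} {3} {4}
4-7 (7): add. Components now {1,5} {2,4,6,7} {3}
2-5 (8): add. Components now {1,2,4,5,6,7} {3}
5-7 (13): skip — 5 and 7 already connected.
2-6 (15): skip — 2 and 6 already connected.
5-6 (16): skip — 5 and 6 already connected.
2-4 (19): skip — 2 and 4 already connected.
1-2 (22): skip — 1 and 2 already connected.
3-6 (25): add. Components now {1,2,3,4,5,6,7}
MST edge set: {1-5, 2-7, 6-7, 4-7, 2-5, 3-6}.
Of the listed edges, {4-7} are in the MST → 1.

1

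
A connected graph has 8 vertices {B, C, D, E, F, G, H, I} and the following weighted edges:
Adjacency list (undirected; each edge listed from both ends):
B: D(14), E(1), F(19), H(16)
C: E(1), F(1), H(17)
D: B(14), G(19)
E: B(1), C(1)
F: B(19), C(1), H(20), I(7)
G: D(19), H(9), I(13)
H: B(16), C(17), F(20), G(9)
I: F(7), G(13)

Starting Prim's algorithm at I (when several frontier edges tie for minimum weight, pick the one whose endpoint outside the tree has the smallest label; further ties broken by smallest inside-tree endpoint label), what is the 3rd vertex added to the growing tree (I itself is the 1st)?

C

Prim, starting at I.
Step 1: cheapest edge leaving the tree is F-I (7); add F.
Step 2: cheapest edge leaving the tree is C-F (1); add C.
Step 3: cheapest edge leaving the tree is C-E (1); add E.
Step 4: cheapest edge leaving the tree is B-E (1); add B.
Step 5: cheapest edge leaving the tree is G-I (13); add G.
Step 6: cheapest edge leaving the tree is G-H (9); add H.
Step 7: cheapest edge leaving the tree is B-D (14); add D.
Vertex order: I, F, C, E, B, G, H, D. The 3rd vertex is C.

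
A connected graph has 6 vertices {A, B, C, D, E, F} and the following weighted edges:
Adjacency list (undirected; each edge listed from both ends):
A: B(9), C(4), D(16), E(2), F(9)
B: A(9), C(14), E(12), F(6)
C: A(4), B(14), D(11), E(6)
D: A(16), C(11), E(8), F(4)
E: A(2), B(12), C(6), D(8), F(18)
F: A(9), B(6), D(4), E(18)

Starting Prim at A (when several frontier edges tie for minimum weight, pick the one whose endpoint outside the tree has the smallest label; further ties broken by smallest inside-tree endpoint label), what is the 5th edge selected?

Prim, starting at A.
Step 1: frontier [A-E 2, A-C 4, A-B 9, A-F 9, A-D 16] → take A-E (2); add E.
Step 2: frontier [A-C 4, A-B 9, A-F 9, A-D 16, C-E 6, D-E 8, B-E 12, E-F 18] → take A-C (4); add C.
Step 3: frontier [A-B 9, A-F 9, A-D 16, C-D 11, B-C 14, D-E 8, B-E 12, E-F 18] → take D-E (8); add D.
Step 4: frontier [A-B 9, A-F 9, B-C 14, D-F 4, B-E 12, E-F 18] → take D-F (4); add F.
Step 5: frontier [A-B 9, B-C 14, B-E 12, B-F 6] → take B-F (6); add B.
The 5th edge added is B-F.

B-F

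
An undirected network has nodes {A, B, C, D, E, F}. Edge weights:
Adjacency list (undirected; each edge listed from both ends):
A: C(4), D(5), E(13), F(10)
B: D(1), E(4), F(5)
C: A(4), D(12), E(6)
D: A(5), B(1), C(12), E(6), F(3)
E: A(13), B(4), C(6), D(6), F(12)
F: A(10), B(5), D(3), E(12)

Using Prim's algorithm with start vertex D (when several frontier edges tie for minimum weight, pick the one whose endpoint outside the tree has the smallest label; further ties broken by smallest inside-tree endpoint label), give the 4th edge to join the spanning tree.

Prim, starting at D.
Step 1: cheapest edge leaving the tree is B D (1); add B.
Step 2: cheapest edge leaving the tree is D F (3); add F.
Step 3: cheapest edge leaving the tree is B E (4); add E.
Step 4: cheapest edge leaving the tree is A D (5); add A.
Step 5: cheapest edge leaving the tree is A C (4); add C.
The 4th edge added is A D.

A-D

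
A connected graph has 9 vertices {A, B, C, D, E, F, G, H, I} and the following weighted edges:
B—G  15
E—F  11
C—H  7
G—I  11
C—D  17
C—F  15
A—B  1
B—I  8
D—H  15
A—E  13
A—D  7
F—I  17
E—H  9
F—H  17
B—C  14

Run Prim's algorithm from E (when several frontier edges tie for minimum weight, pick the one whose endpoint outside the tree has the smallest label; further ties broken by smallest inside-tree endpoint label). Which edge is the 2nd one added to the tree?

C-H

Prim, starting at E.
Step 1: cheapest edge leaving the tree is E—H (9); add H.
Step 2: cheapest edge leaving the tree is C—H (7); add C.
Step 3: cheapest edge leaving the tree is E—F (11); add F.
Step 4: cheapest edge leaving the tree is A—E (13); add A.
Step 5: cheapest edge leaving the tree is A—B (1); add B.
Step 6: cheapest edge leaving the tree is A—D (7); add D.
Step 7: cheapest edge leaving the tree is B—I (8); add I.
Step 8: cheapest edge leaving the tree is G—I (11); add G.
The 2nd edge added is C—H.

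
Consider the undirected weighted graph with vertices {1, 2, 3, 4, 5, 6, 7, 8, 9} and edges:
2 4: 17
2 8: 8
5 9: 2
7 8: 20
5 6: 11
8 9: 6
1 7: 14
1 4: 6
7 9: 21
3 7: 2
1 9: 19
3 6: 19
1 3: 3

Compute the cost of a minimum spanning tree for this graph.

Grow the tree from 6 using Prim:
Step 1: frontier [5 6 11, 3 6 19] → take 5 6 (11); add 5.
Step 2: frontier [5 9 2, 3 6 19] → take 5 9 (2); add 9.
Step 3: frontier [3 6 19, 8 9 6, 1 9 19, 7 9 21] → take 8 9 (6); add 8.
Step 4: frontier [3 6 19, 2 8 8, 7 8 20, 1 9 19, 7 9 21] → take 2 8 (8); add 2.
Step 5: frontier [2 4 17, 3 6 19, 7 8 20, 1 9 19, 7 9 21] → take 2 4 (17); add 4.
Step 6: frontier [1 4 6, 3 6 19, 7 8 20, 1 9 19, 7 9 21] → take 1 4 (6); add 1.
Step 7: frontier [1 3 3, 1 7 14, 3 6 19, 7 8 20, 7 9 21] → take 1 3 (3); add 3.
Step 8: frontier [1 7 14, 3 7 2, 7 8 20, 7 9 21] → take 3 7 (2); add 7.
MST edges: 5 6, 5 9, 8 9, 2 8, 2 4, 1 4, 1 3, 3 7; total weight 11+2+6+8+17+6+3+2 = 55.

55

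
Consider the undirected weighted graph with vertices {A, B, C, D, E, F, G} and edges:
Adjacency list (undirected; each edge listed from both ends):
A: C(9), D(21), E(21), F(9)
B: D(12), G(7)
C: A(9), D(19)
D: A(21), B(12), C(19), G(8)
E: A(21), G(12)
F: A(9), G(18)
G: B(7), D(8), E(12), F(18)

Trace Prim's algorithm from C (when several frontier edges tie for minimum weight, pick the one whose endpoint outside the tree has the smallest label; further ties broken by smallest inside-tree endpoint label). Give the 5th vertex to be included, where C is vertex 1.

B

Grow the tree from C using Prim:
Step 1: cheapest edge leaving the tree is A–C (9); add A.
Step 2: cheapest edge leaving the tree is A–F (9); add F.
Step 3: cheapest edge leaving the tree is F–G (18); add G.
Step 4: cheapest edge leaving the tree is B–G (7); add B.
Step 5: cheapest edge leaving the tree is D–G (8); add D.
Step 6: cheapest edge leaving the tree is E–G (12); add E.
Vertex order: C, A, F, G, B, D, E. The 5th vertex is B.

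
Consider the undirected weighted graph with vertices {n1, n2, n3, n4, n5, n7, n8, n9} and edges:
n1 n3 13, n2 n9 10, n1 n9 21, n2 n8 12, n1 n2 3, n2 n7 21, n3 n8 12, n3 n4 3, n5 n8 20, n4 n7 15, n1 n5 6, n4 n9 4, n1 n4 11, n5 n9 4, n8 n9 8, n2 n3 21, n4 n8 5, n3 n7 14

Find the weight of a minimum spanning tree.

39

Kruskal: consider edges lightest-first.
n1 n2 (3): add — endpoints in different components.
n3 n4 (3): add — endpoints in different components.
n4 n9 (4): add — endpoints in different components.
n5 n9 (4): add — endpoints in different components.
n4 n8 (5): add — endpoints in different components.
n1 n5 (6): add — endpoints in different components.
n8 n9 (8): skip — n9 and n8 already connected.
n2 n9 (10): skip — n9 and n2 already connected.
n1 n4 (11): skip — n4 and n1 already connected.
n2 n8 (12): skip — n2 and n8 already connected.
n3 n8 (12): skip — n3 and n8 already connected.
n1 n3 (13): skip — n1 and n3 already connected.
n3 n7 (14): add — endpoints in different components.
MST edges: n1 n2, n3 n4, n4 n9, n5 n9, n4 n8, n1 n5, n3 n7; total weight 3+3+4+4+5+6+14 = 39.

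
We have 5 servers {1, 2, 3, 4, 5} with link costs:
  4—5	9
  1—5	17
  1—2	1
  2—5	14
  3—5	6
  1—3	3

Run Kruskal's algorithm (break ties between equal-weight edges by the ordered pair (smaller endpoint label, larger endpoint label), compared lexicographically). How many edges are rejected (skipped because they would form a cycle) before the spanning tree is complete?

Sort edges by weight, then run Kruskal:
1—2 (1): add. Components now {1,2} {3} {4} {5}
1—3 (3): add. Components now {1,2,3} {4} {5}
3—5 (6): add. Components now {1,2,3,5} {4}
4—5 (9): add. Components now {1,2,3,4,5}
Edges rejected before the tree was complete: 0.

0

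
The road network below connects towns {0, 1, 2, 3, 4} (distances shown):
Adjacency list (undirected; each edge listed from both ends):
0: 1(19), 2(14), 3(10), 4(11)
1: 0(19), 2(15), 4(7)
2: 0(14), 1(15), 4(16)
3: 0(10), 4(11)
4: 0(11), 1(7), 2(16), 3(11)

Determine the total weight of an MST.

42

Kruskal: consider edges lightest-first.
1-4 (7): add — endpoints in different components.
0-3 (10): add — endpoints in different components.
0-4 (11): add — endpoints in different components.
3-4 (11): skip — 3 and 4 already connected.
0-2 (14): add — endpoints in different components.
MST edges: 1-4, 0-3, 0-4, 0-2; total weight 7+10+11+14 = 42.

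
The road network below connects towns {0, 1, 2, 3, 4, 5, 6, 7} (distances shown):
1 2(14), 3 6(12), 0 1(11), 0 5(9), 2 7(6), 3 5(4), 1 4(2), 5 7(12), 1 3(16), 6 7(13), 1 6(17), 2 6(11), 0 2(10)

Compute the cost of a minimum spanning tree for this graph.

Prim's algorithm from 6:
Step 1: cheapest edge leaving the tree is 2 6 (11); add 2.
Step 2: cheapest edge leaving the tree is 2 7 (6); add 7.
Step 3: cheapest edge leaving the tree is 0 2 (10); add 0.
Step 4: cheapest edge leaving the tree is 0 5 (9); add 5.
Step 5: cheapest edge leaving the tree is 3 5 (4); add 3.
Step 6: cheapest edge leaving the tree is 0 1 (11); add 1.
Step 7: cheapest edge leaving the tree is 1 4 (2); add 4.
MST edges: 2 6, 2 7, 0 2, 0 5, 3 5, 0 1, 1 4; total weight 11+6+10+9+4+11+2 = 53.

53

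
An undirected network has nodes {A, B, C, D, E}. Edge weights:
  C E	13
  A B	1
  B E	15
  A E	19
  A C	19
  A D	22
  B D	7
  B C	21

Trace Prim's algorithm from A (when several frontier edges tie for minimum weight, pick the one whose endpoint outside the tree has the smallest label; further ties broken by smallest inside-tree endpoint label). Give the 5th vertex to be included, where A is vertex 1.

Grow the tree from A using Prim:
Step 1: frontier [A B 1, A C 19, A E 19, A D 22] → take A B (1); add B.
Step 2: frontier [A C 19, A E 19, A D 22, B D 7, B E 15, B C 21] → take B D (7); add D.
Step 3: frontier [A C 19, A E 19, B E 15, B C 21] → take B E (15); add E.
Step 4: frontier [A C 19, B C 21, C E 13] → take C E (13); add C.
Vertex order: A, B, D, E, C. The 5th vertex is C.

C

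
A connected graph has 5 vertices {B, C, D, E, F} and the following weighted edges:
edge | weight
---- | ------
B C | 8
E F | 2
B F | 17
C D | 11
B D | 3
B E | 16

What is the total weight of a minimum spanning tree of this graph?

Prim's algorithm from F:
Step 1: frontier [E F 2, B F 17] → take E F (2); add E.
Step 2: frontier [B E 16, B F 17] → take B E (16); add B.
Step 3: frontier [B D 3, B C 8] → take B D (3); add D.
Step 4: frontier [B C 8, C D 11] → take B C (8); add C.
MST edges: E F, B E, B D, B C; total weight 2+16+3+8 = 29.

29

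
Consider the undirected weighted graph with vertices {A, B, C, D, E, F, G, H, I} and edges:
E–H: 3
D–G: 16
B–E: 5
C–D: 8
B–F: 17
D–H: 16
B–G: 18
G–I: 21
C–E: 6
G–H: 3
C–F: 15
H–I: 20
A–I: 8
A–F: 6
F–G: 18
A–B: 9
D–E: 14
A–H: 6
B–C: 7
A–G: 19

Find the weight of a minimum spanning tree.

Prim, starting at D.
Step 1: cheapest edge leaving the tree is C–D (8); add C.
Step 2: cheapest edge leaving the tree is C–E (6); add E.
Step 3: cheapest edge leaving the tree is E–H (3); add H.
Step 4: cheapest edge leaving the tree is G–H (3); add G.
Step 5: cheapest edge leaving the tree is B–E (5); add B.
Step 6: cheapest edge leaving the tree is A–H (6); add A.
Step 7: cheapest edge leaving the tree is A–F (6); add F.
Step 8: cheapest edge leaving the tree is A–I (8); add I.
MST edges: C–D, C–E, E–H, G–H, B–E, A–H, A–F, A–I; total weight 8+6+3+3+5+6+6+8 = 45.

45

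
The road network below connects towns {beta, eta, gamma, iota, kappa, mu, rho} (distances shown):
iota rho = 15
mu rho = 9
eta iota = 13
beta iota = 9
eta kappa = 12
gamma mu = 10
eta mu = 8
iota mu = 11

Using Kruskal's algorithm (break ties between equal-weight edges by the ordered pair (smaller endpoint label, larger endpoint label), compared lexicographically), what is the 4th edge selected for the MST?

gamma-mu

Sort edges by weight, then run Kruskal:
eta mu (8): add — endpoints in different components.
beta iota (9): add — endpoints in different components.
mu rho (9): add — endpoints in different components.
gamma mu (10): add — endpoints in different components.
iota mu (11): add — endpoints in different components.
eta kappa (12): add — endpoints in different components.
The 4th edge added is gamma mu.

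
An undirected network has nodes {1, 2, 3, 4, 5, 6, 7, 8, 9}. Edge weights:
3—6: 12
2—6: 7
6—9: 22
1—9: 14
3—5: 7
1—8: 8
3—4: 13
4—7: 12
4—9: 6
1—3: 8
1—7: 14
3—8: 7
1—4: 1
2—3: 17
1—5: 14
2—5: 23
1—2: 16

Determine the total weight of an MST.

60

Prim, starting at 2.
Step 1: cheapest edge leaving the tree is 2—6 (7); add 6.
Step 2: cheapest edge leaving the tree is 3—6 (12); add 3.
Step 3: cheapest edge leaving the tree is 3—5 (7); add 5.
Step 4: cheapest edge leaving the tree is 3—8 (7); add 8.
Step 5: cheapest edge leaving the tree is 1—3 (8); add 1.
Step 6: cheapest edge leaving the tree is 1—4 (1); add 4.
Step 7: cheapest edge leaving the tree is 4—9 (6); add 9.
Step 8: cheapest edge leaving the tree is 4—7 (12); add 7.
MST edges: 2—6, 3—6, 3—5, 3—8, 1—3, 1—4, 4—9, 4—7; total weight 7+12+7+7+8+1+6+12 = 60.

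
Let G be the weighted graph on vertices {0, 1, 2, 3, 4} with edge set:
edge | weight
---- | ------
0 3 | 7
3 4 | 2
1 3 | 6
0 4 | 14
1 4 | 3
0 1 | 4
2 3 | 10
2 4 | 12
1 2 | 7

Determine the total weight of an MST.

16

Sort edges by weight, then run Kruskal:
3 4 (2): add. Components now {0} {1} {2} {3,4}
1 4 (3): add. Components now {0} {1,3,4} {2}
0 1 (4): add. Components now {0,1,3,4} {2}
1 3 (6): skip — 1 and 3 already connected.
0 3 (7): skip — 0 and 3 already connected.
1 2 (7): add. Components now {0,1,2,3,4}
MST edges: 3 4, 1 4, 0 1, 1 2; total weight 2+3+4+7 = 16.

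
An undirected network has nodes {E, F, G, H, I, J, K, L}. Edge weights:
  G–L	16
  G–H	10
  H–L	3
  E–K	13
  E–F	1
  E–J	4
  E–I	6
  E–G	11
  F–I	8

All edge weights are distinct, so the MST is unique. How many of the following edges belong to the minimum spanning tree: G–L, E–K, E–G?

2

Kruskal's algorithm — process edges by increasing weight (ties by edge label):
E–F (1): add — endpoints in different components.
H–L (3): add — endpoints in different components.
E–J (4): add — endpoints in different components.
E–I (6): add — endpoints in different components.
F–I (8): skip — F and I already connected.
G–H (10): add — endpoints in different components.
E–G (11): add — endpoints in different components.
E–K (13): add — endpoints in different components.
MST edge set: {E–F, H–L, E–J, E–I, G–H, E–G, E–K}.
Of the listed edges, {E–K, E–G} are in the MST → 2.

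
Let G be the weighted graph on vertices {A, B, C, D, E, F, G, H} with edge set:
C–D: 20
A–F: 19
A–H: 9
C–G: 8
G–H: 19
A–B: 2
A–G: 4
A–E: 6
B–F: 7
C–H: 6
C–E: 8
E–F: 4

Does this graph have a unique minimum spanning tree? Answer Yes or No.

No

Sort edges by weight, then run Kruskal:
A–B (2): add — endpoints in different components.
A–G (4): add — endpoints in different components.
E–F (4): add — endpoints in different components.
A–E (6): add — endpoints in different components.
C–H (6): add — endpoints in different components.
B–F (7): skip — B and F already connected.
C–E (8): add — endpoints in different components.
C–G (8): skip — C and G already connected.
A–H (9): skip — A and H already connected.
A–F (19): skip — A and F already connected.
G–H (19): skip — G and H already connected.
C–D (20): add — endpoints in different components.
Non-tree edge C–G has weight 8, equal to the heaviest edge on its tree cycle — swapping gives another MST of the same weight. Not unique.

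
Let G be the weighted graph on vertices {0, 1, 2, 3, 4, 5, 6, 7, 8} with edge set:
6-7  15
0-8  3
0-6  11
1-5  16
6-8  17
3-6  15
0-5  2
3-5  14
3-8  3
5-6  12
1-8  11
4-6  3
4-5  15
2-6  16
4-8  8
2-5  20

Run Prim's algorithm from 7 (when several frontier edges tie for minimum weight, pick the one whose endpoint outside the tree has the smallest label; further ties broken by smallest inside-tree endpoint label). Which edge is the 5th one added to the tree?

0-5

Grow the tree from 7 using Prim:
Step 1: cheapest edge leaving the tree is 6-7 (15); add 6.
Step 2: cheapest edge leaving the tree is 4-6 (3); add 4.
Step 3: cheapest edge leaving the tree is 4-8 (8); add 8.
Step 4: cheapest edge leaving the tree is 0-8 (3); add 0.
Step 5: cheapest edge leaving the tree is 0-5 (2); add 5.
Step 6: cheapest edge leaving the tree is 3-8 (3); add 3.
Step 7: cheapest edge leaving the tree is 1-8 (11); add 1.
Step 8: cheapest edge leaving the tree is 2-6 (16); add 2.
The 5th edge added is 0-5.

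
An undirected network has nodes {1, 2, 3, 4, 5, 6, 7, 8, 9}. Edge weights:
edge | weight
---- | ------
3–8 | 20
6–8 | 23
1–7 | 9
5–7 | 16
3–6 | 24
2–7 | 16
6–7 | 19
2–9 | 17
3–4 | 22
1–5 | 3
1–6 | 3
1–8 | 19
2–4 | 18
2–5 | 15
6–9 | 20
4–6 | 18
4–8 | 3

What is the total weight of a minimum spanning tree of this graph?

88

Kruskal: consider edges lightest-first.
1–5 (3): add — endpoints in different components.
1–6 (3): add — endpoints in different components.
4–8 (3): add — endpoints in different components.
1–7 (9): add — endpoints in different components.
2–5 (15): add — endpoints in different components.
2–7 (16): skip — 2 and 7 already connected.
5–7 (16): skip — 5 and 7 already connected.
2–9 (17): add — endpoints in different components.
2–4 (18): add — endpoints in different components.
4–6 (18): skip — 4 and 6 already connected.
1–8 (19): skip — 1 and 8 already connected.
6–7 (19): skip — 6 and 7 already connected.
3–8 (20): add — endpoints in different components.
MST edges: 1–5, 1–6, 4–8, 1–7, 2–5, 2–9, 2–4, 3–8; total weight 3+3+3+9+15+17+18+20 = 88.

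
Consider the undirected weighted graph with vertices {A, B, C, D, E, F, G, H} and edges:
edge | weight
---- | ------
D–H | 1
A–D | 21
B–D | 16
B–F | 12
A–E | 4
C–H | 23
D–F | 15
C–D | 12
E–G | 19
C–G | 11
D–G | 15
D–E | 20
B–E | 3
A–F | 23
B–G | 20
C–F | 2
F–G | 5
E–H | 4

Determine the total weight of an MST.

Kruskal's algorithm — process edges by increasing weight (ties by edge label):
D–H (1): add — endpoints in different components.
C–F (2): add — endpoints in different components.
B–E (3): add — endpoints in different components.
A–E (4): add — endpoints in different components.
E–H (4): add — endpoints in different components.
F–G (5): add — endpoints in different components.
C–G (11): skip — C and G already connected.
B–F (12): add — endpoints in different components.
MST edges: D–H, C–F, B–E, A–E, E–H, F–G, B–F; total weight 1+2+3+4+4+5+12 = 31.

31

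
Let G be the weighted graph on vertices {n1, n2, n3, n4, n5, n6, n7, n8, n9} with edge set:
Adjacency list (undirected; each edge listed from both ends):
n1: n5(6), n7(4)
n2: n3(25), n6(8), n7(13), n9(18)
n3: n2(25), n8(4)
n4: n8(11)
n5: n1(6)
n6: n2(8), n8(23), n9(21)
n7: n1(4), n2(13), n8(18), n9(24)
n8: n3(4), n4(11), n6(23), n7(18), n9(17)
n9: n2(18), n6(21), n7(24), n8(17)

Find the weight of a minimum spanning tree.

81

Prim's algorithm from n4:
Step 1: frontier [n4-n8 11] → take n4-n8 (11); add n8.
Step 2: frontier [n3-n8 4, n8-n9 17, n7-n8 18, n6-n8 23] → take n3-n8 (4); add n3.
Step 3: frontier [n2-n3 25, n8-n9 17, n7-n8 18, n6-n8 23] → take n8-n9 (17); add n9.
Step 4: frontier [n2-n3 25, n7-n8 18, n6-n8 23, n2-n9 18, n6-n9 21, n7-n9 24] → take n2-n9 (18); add n2.
Step 5: frontier [n2-n6 8, n2-n7 13, n7-n8 18, n6-n8 23, n6-n9 21, n7-n9 24] → take n2-n6 (8); add n6.
Step 6: frontier [n2-n7 13, n7-n8 18, n7-n9 24] → take n2-n7 (13); add n7.
Step 7: frontier [n1-n7 4] → take n1-n7 (4); add n1.
Step 8: frontier [n1-n5 6] → take n1-n5 (6); add n5.
MST edges: n4-n8, n3-n8, n8-n9, n2-n9, n2-n6, n2-n7, n1-n7, n1-n5; total weight 11+4+17+18+8+13+4+6 = 81.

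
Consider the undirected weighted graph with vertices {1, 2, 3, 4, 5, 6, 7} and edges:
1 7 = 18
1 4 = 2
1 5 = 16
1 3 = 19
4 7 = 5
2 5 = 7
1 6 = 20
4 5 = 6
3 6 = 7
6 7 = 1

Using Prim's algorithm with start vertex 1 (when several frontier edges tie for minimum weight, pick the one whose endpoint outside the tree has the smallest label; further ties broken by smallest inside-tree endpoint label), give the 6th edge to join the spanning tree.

Prim, starting at 1.
Step 1: cheapest edge leaving the tree is 1 4 (2); add 4.
Step 2: cheapest edge leaving the tree is 4 7 (5); add 7.
Step 3: cheapest edge leaving the tree is 6 7 (1); add 6.
Step 4: cheapest edge leaving the tree is 4 5 (6); add 5.
Step 5: cheapest edge leaving the tree is 2 5 (7); add 2.
Step 6: cheapest edge leaving the tree is 3 6 (7); add 3.
The 6th edge added is 3 6.

3-6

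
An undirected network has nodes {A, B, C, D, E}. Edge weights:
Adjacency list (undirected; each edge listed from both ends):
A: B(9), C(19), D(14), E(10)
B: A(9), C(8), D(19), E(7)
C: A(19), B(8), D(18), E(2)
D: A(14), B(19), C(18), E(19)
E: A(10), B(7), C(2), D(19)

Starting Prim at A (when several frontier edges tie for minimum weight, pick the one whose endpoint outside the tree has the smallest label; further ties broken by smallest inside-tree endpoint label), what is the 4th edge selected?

A-D

Prim, starting at A.
Step 1: frontier [A B 9, A E 10, A D 14, A C 19] → take A B (9); add B.
Step 2: frontier [A E 10, A D 14, A C 19, B E 7, B C 8, B D 19] → take B E (7); add E.
Step 3: frontier [A D 14, A C 19, B C 8, B D 19, C E 2, D E 19] → take C E (2); add C.
Step 4: frontier [A D 14, B D 19, C D 18, D E 19] → take A D (14); add D.
The 4th edge added is A D.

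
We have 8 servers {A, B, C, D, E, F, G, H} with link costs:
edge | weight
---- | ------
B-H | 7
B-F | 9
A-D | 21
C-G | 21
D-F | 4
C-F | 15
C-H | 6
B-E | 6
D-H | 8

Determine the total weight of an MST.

73

Prim, starting at B.
Step 1: cheapest edge leaving the tree is B-E (6); add E.
Step 2: cheapest edge leaving the tree is B-H (7); add H.
Step 3: cheapest edge leaving the tree is C-H (6); add C.
Step 4: cheapest edge leaving the tree is D-H (8); add D.
Step 5: cheapest edge leaving the tree is D-F (4); add F.
Step 6: cheapest edge leaving the tree is A-D (21); add A.
Step 7: cheapest edge leaving the tree is C-G (21); add G.
MST edges: B-E, B-H, C-H, D-H, D-F, A-D, C-G; total weight 6+7+6+8+4+21+21 = 73.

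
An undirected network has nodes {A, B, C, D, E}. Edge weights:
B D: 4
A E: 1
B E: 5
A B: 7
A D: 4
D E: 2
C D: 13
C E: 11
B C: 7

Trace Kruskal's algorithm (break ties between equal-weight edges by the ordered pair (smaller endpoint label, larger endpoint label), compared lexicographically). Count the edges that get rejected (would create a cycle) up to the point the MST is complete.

Kruskal's algorithm — process edges by increasing weight (ties by edge label):
A E (1): add. Components now {A,E} {B} {C} {D}
D E (2): add. Components now {A,D,E} {B} {C}
A D (4): skip — A and D already connected.
B D (4): add. Components now {A,B,D,E} {C}
B E (5): skip — B and E already connected.
A B (7): skip — A and B already connected.
B C (7): add. Components now {A,B,C,D,E}
Edges rejected before the tree was complete: 3.

3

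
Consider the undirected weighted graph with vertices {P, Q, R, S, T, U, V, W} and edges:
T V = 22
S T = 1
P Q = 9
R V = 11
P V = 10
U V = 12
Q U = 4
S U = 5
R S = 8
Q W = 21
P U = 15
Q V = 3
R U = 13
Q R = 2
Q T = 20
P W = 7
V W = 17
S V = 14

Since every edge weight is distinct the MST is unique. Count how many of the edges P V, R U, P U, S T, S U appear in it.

2

Sort edges by weight, then run Kruskal:
S T (1): add — endpoints in different components.
Q R (2): add — endpoints in different components.
Q V (3): add — endpoints in different components.
Q U (4): add — endpoints in different components.
S U (5): add — endpoints in different components.
P W (7): add — endpoints in different components.
R S (8): skip — R and S already connected.
P Q (9): add — endpoints in different components.
MST edge set: {S T, Q R, Q V, Q U, S U, P W, P Q}.
Of the listed edges, {S T, S U} are in the MST → 2.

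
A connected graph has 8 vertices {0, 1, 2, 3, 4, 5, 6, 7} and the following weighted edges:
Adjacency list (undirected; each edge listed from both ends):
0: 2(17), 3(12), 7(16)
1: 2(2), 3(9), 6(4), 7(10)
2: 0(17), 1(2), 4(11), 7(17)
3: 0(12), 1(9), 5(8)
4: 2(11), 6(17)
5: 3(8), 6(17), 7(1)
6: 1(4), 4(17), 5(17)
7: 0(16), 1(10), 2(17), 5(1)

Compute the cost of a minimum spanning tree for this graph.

Prim's algorithm from 5:
Step 1: cheapest edge leaving the tree is 5–7 (1); add 7.
Step 2: cheapest edge leaving the tree is 3–5 (8); add 3.
Step 3: cheapest edge leaving the tree is 1–3 (9); add 1.
Step 4: cheapest edge leaving the tree is 1–2 (2); add 2.
Step 5: cheapest edge leaving the tree is 1–6 (4); add 6.
Step 6: cheapest edge leaving the tree is 2–4 (11); add 4.
Step 7: cheapest edge leaving the tree is 0–3 (12); add 0.
MST edges: 5–7, 3–5, 1–3, 1–2, 1–6, 2–4, 0–3; total weight 1+8+9+2+4+11+12 = 47.

47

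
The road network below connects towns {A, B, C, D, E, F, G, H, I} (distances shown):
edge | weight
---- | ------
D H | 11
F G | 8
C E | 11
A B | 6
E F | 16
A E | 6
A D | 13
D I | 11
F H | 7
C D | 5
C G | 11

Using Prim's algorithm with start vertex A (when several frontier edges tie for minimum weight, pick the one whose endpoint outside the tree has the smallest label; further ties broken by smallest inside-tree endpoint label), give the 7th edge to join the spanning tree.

F-H

Prim's algorithm from A:
Step 1: frontier [A B 6, A E 6, A D 13] → take A B (6); add B.
Step 2: frontier [A E 6, A D 13] → take A E (6); add E.
Step 3: frontier [A D 13, C E 11, E F 16] → take C E (11); add C.
Step 4: frontier [A D 13, C D 5, C G 11, E F 16] → take C D (5); add D.
Step 5: frontier [C G 11, D H 11, D I 11, E F 16] → take C G (11); add G.
Step 6: frontier [D H 11, D I 11, E F 16, F G 8] → take F G (8); add F.
Step 7: frontier [D H 11, D I 11, F H 7] → take F H (7); add H.
Step 8: frontier [D I 11] → take D I (11); add I.
The 7th edge added is F H.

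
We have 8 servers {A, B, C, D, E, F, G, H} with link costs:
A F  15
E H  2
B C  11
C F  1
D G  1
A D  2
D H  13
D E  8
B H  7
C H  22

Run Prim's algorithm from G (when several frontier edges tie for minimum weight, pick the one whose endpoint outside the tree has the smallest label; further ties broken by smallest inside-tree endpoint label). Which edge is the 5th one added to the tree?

B-H

Prim, starting at G.
Step 1: cheapest edge leaving the tree is D G (1); add D.
Step 2: cheapest edge leaving the tree is A D (2); add A.
Step 3: cheapest edge leaving the tree is D E (8); add E.
Step 4: cheapest edge leaving the tree is E H (2); add H.
Step 5: cheapest edge leaving the tree is B H (7); add B.
Step 6: cheapest edge leaving the tree is B C (11); add C.
Step 7: cheapest edge leaving the tree is C F (1); add F.
The 5th edge added is B H.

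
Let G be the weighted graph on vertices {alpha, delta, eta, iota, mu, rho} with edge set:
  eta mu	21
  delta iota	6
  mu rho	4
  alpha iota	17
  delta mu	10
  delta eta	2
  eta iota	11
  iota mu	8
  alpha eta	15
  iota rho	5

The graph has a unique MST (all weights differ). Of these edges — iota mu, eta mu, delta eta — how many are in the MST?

Sort edges by weight, then run Kruskal:
delta eta (2): add — endpoints in different components.
mu rho (4): add — endpoints in different components.
iota rho (5): add — endpoints in different components.
delta iota (6): add — endpoints in different components.
iota mu (8): skip — mu and iota already connected.
delta mu (10): skip — mu and delta already connected.
eta iota (11): skip — iota and eta already connected.
alpha eta (15): add — endpoints in different components.
MST edge set: {delta eta, mu rho, iota rho, delta iota, alpha eta}.
Of the listed edges, {delta eta} are in the MST → 1.

1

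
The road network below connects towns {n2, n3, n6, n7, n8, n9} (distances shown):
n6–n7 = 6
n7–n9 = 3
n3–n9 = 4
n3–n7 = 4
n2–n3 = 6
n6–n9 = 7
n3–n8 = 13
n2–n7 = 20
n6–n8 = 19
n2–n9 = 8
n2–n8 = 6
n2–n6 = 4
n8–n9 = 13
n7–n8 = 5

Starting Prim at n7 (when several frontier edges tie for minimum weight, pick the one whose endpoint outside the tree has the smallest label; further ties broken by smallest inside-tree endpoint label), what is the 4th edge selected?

n2-n3

Grow the tree from n7 using Prim:
Step 1: cheapest edge leaving the tree is n7–n9 (3); add n9.
Step 2: cheapest edge leaving the tree is n3–n7 (4); add n3.
Step 3: cheapest edge leaving the tree is n7–n8 (5); add n8.
Step 4: cheapest edge leaving the tree is n2–n3 (6); add n2.
Step 5: cheapest edge leaving the tree is n2–n6 (4); add n6.
The 4th edge added is n2–n3.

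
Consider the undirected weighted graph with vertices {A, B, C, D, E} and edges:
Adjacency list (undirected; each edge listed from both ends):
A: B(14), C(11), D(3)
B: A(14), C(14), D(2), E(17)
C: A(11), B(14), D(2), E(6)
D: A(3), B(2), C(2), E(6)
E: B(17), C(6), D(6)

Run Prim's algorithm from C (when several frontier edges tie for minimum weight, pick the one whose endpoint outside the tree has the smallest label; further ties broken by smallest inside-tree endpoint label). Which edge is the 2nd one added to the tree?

B-D

Prim, starting at C.
Step 1: cheapest edge leaving the tree is C-D (2); add D.
Step 2: cheapest edge leaving the tree is B-D (2); add B.
Step 3: cheapest edge leaving the tree is A-D (3); add A.
Step 4: cheapest edge leaving the tree is C-E (6); add E.
The 2nd edge added is B-D.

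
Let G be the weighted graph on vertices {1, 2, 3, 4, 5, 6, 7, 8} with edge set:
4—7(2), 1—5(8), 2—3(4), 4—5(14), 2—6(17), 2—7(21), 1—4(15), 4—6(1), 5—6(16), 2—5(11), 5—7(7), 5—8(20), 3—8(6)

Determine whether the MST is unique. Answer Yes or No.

Sort edges by weight, then run Kruskal:
4—6 (1): add — endpoints in different components.
4—7 (2): add — endpoints in different components.
2—3 (4): add — endpoints in different components.
3—8 (6): add — endpoints in different components.
5—7 (7): add — endpoints in different components.
1—5 (8): add — endpoints in different components.
2—5 (11): add — endpoints in different components.
Every non-tree edge has weight strictly greater than the heaviest edge on the tree path between its endpoints, so the MST is unique.

Yes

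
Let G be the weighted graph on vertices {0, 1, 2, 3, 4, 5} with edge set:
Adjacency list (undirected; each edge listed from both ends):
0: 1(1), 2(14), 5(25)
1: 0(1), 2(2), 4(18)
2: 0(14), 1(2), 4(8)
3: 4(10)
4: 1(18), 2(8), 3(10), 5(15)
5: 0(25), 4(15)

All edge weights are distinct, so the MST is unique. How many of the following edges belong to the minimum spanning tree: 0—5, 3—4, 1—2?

Kruskal: consider edges lightest-first.
0—1 (1): add. Components now {0,1} {2} {3} {4} {5}
1—2 (2): add. Components now {0,1,2} {3} {4} {5}
2—4 (8): add. Components now {0,1,2,4} {3} {5}
3—4 (10): add. Components now {0,1,2,3,4} {5}
0—2 (14): skip — 0 and 2 already connected.
4—5 (15): add. Components now {0,1,2,3,4,5}
MST edge set: {0—1, 1—2, 2—4, 3—4, 4—5}.
Of the listed edges, {3—4, 1—2} are in the MST → 2.

2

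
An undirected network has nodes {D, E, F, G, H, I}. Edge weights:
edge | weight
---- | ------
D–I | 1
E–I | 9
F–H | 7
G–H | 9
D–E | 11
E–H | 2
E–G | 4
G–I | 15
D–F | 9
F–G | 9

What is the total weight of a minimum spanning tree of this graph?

23

Prim, starting at G.
Step 1: cheapest edge leaving the tree is E–G (4); add E.
Step 2: cheapest edge leaving the tree is E–H (2); add H.
Step 3: cheapest edge leaving the tree is F–H (7); add F.
Step 4: cheapest edge leaving the tree is D–F (9); add D.
Step 5: cheapest edge leaving the tree is D–I (1); add I.
MST edges: E–G, E–H, F–H, D–F, D–I; total weight 4+2+7+9+1 = 23.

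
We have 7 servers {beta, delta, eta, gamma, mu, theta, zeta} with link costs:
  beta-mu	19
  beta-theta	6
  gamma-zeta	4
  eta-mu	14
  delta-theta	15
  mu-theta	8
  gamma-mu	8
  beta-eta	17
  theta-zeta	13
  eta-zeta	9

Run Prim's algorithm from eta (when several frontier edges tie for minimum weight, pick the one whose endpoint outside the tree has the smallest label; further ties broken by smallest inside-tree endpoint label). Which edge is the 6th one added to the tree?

Grow the tree from eta using Prim:
Step 1: frontier [eta-zeta 9, eta-mu 14, beta-eta 17] → take eta-zeta (9); add zeta.
Step 2: frontier [eta-mu 14, beta-eta 17, gamma-zeta 4, theta-zeta 13] → take gamma-zeta (4); add gamma.
Step 3: frontier [eta-mu 14, beta-eta 17, gamma-mu 8, theta-zeta 13] → take gamma-mu (8); add mu.
Step 4: frontier [beta-eta 17, mu-theta 8, beta-mu 19, theta-zeta 13] → take mu-theta (8); add theta.
Step 5: frontier [beta-eta 17, beta-mu 19, beta-theta 6, delta-theta 15] → take beta-theta (6); add beta.
Step 6: frontier [delta-theta 15] → take delta-theta (15); add delta.
The 6th edge added is delta-theta.

delta-theta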